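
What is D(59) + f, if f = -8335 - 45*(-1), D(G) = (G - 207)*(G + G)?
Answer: -25754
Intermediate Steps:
D(G) = 2*G*(-207 + G) (D(G) = (-207 + G)*(2*G) = 2*G*(-207 + G))
f = -8290 (f = -8335 - 1*(-45) = -8335 + 45 = -8290)
D(59) + f = 2*59*(-207 + 59) - 8290 = 2*59*(-148) - 8290 = -17464 - 8290 = -25754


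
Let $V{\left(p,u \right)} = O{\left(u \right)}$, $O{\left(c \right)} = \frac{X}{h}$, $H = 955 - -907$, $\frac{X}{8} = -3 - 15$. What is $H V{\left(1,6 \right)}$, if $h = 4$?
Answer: $-67032$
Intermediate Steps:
$X = -144$ ($X = 8 \left(-3 - 15\right) = 8 \left(-18\right) = -144$)
$H = 1862$ ($H = 955 + 907 = 1862$)
$O{\left(c \right)} = -36$ ($O{\left(c \right)} = - \frac{144}{4} = \left(-144\right) \frac{1}{4} = -36$)
$V{\left(p,u \right)} = -36$
$H V{\left(1,6 \right)} = 1862 \left(-36\right) = -67032$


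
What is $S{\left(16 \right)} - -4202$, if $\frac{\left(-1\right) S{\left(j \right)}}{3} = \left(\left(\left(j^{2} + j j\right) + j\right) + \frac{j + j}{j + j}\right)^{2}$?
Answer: $-835321$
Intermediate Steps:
$S{\left(j \right)} = - 3 \left(1 + j + 2 j^{2}\right)^{2}$ ($S{\left(j \right)} = - 3 \left(\left(\left(j^{2} + j j\right) + j\right) + \frac{j + j}{j + j}\right)^{2} = - 3 \left(\left(\left(j^{2} + j^{2}\right) + j\right) + \frac{2 j}{2 j}\right)^{2} = - 3 \left(\left(2 j^{2} + j\right) + 2 j \frac{1}{2 j}\right)^{2} = - 3 \left(\left(j + 2 j^{2}\right) + 1\right)^{2} = - 3 \left(1 + j + 2 j^{2}\right)^{2}$)
$S{\left(16 \right)} - -4202 = - 3 \left(1 + 16 + 2 \cdot 16^{2}\right)^{2} - -4202 = - 3 \left(1 + 16 + 2 \cdot 256\right)^{2} + 4202 = - 3 \left(1 + 16 + 512\right)^{2} + 4202 = - 3 \cdot 529^{2} + 4202 = \left(-3\right) 279841 + 4202 = -839523 + 4202 = -835321$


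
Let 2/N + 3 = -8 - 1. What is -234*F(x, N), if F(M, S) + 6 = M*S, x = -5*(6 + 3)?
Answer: -351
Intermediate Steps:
x = -45 (x = -5*9 = -45)
N = -⅙ (N = 2/(-3 + (-8 - 1)) = 2/(-3 - 9) = 2/(-12) = 2*(-1/12) = -⅙ ≈ -0.16667)
F(M, S) = -6 + M*S
-234*F(x, N) = -234*(-6 - 45*(-⅙)) = -234*(-6 + 15/2) = -234*3/2 = -351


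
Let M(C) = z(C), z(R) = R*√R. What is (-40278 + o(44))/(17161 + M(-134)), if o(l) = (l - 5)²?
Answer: -221702959/98968675 - 1731146*I*√134/98968675 ≈ -2.2401 - 0.20248*I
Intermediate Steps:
o(l) = (-5 + l)²
z(R) = R^(3/2)
M(C) = C^(3/2)
(-40278 + o(44))/(17161 + M(-134)) = (-40278 + (-5 + 44)²)/(17161 + (-134)^(3/2)) = (-40278 + 39²)/(17161 - 134*I*√134) = (-40278 + 1521)/(17161 - 134*I*√134) = -38757/(17161 - 134*I*√134)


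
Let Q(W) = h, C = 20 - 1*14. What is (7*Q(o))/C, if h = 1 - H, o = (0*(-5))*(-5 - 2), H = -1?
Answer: 7/3 ≈ 2.3333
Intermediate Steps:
C = 6 (C = 20 - 14 = 6)
o = 0 (o = 0*(-7) = 0)
h = 2 (h = 1 - 1*(-1) = 1 + 1 = 2)
Q(W) = 2
(7*Q(o))/C = (7*2)/6 = 14*(⅙) = 7/3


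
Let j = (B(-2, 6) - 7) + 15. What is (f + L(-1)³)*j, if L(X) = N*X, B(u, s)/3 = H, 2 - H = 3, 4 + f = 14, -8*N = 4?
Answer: 405/8 ≈ 50.625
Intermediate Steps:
N = -½ (N = -⅛*4 = -½ ≈ -0.50000)
f = 10 (f = -4 + 14 = 10)
H = -1 (H = 2 - 1*3 = 2 - 3 = -1)
B(u, s) = -3 (B(u, s) = 3*(-1) = -3)
L(X) = -X/2
j = 5 (j = (-3 - 7) + 15 = -10 + 15 = 5)
(f + L(-1)³)*j = (10 + (-½*(-1))³)*5 = (10 + (½)³)*5 = (10 + ⅛)*5 = (81/8)*5 = 405/8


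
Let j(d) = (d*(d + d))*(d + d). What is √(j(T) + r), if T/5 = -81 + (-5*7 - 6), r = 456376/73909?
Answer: 6*I*√137765871898787506/73909 ≈ 30132.0*I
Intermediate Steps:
r = 456376/73909 (r = 456376*(1/73909) = 456376/73909 ≈ 6.1748)
T = -610 (T = 5*(-81 + (-5*7 - 6)) = 5*(-81 + (-35 - 6)) = 5*(-81 - 41) = 5*(-122) = -610)
j(d) = 4*d³ (j(d) = (d*(2*d))*(2*d) = (2*d²)*(2*d) = 4*d³)
√(j(T) + r) = √(4*(-610)³ + 456376/73909) = √(4*(-226981000) + 456376/73909) = √(-907924000 + 456376/73909) = √(-67103754459624/73909) = 6*I*√137765871898787506/73909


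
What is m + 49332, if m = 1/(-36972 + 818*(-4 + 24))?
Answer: 1016831183/20612 ≈ 49332.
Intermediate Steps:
m = -1/20612 (m = 1/(-36972 + 818*20) = 1/(-36972 + 16360) = 1/(-20612) = -1/20612 ≈ -4.8515e-5)
m + 49332 = -1/20612 + 49332 = 1016831183/20612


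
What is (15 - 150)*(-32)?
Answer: 4320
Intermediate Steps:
(15 - 150)*(-32) = -135*(-32) = 4320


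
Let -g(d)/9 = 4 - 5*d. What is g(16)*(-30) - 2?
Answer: -20522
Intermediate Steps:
g(d) = -36 + 45*d (g(d) = -9*(4 - 5*d) = -36 + 45*d)
g(16)*(-30) - 2 = (-36 + 45*16)*(-30) - 2 = (-36 + 720)*(-30) - 2 = 684*(-30) - 2 = -20520 - 2 = -20522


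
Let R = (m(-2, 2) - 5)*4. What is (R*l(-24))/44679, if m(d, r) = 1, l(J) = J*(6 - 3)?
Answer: 384/14893 ≈ 0.025784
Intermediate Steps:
l(J) = 3*J (l(J) = J*3 = 3*J)
R = -16 (R = (1 - 5)*4 = -4*4 = -16)
(R*l(-24))/44679 = -48*(-24)/44679 = -16*(-72)*(1/44679) = 1152*(1/44679) = 384/14893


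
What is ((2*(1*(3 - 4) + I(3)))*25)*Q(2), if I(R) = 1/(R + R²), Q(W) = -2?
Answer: 275/3 ≈ 91.667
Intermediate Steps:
((2*(1*(3 - 4) + I(3)))*25)*Q(2) = ((2*(1*(3 - 4) + 1/(3*(1 + 3))))*25)*(-2) = ((2*(1*(-1) + (⅓)/4))*25)*(-2) = ((2*(-1 + (⅓)*(¼)))*25)*(-2) = ((2*(-1 + 1/12))*25)*(-2) = ((2*(-11/12))*25)*(-2) = -11/6*25*(-2) = -275/6*(-2) = 275/3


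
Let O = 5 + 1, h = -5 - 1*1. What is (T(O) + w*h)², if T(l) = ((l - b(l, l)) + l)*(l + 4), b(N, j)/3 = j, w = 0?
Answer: 3600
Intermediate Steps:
b(N, j) = 3*j
h = -6 (h = -5 - 1 = -6)
O = 6
T(l) = -l*(4 + l) (T(l) = ((l - 3*l) + l)*(l + 4) = ((l - 3*l) + l)*(4 + l) = (-2*l + l)*(4 + l) = (-l)*(4 + l) = -l*(4 + l))
(T(O) + w*h)² = (6*(-4 - 1*6) + 0*(-6))² = (6*(-4 - 6) + 0)² = (6*(-10) + 0)² = (-60 + 0)² = (-60)² = 3600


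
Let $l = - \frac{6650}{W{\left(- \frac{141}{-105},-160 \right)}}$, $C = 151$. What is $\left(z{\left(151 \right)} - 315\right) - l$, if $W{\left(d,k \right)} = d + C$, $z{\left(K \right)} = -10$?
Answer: $- \frac{750075}{2666} \approx -281.35$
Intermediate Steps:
$W{\left(d,k \right)} = 151 + d$ ($W{\left(d,k \right)} = d + 151 = 151 + d$)
$l = - \frac{116375}{2666}$ ($l = - \frac{6650}{151 - \frac{141}{-105}} = - \frac{6650}{151 - - \frac{47}{35}} = - \frac{6650}{151 + \frac{47}{35}} = - \frac{6650}{\frac{5332}{35}} = \left(-6650\right) \frac{35}{5332} = - \frac{116375}{2666} \approx -43.652$)
$\left(z{\left(151 \right)} - 315\right) - l = \left(-10 - 315\right) - - \frac{116375}{2666} = -325 + \frac{116375}{2666} = - \frac{750075}{2666}$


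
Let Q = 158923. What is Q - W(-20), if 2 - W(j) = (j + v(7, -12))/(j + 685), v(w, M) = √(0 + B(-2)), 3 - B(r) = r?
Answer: 21136489/133 + √5/665 ≈ 1.5892e+5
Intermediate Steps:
B(r) = 3 - r
v(w, M) = √5 (v(w, M) = √(0 + (3 - 1*(-2))) = √(0 + (3 + 2)) = √(0 + 5) = √5)
W(j) = 2 - (j + √5)/(685 + j) (W(j) = 2 - (j + √5)/(j + 685) = 2 - (j + √5)/(685 + j))
Q - W(-20) = 158923 - (1370 - 20 - √5)/(685 - 20) = 158923 - (1350 - √5)/665 = 158923 - (270/133 - √5/665) = 158923 + (-270/133 + √5/665) = 21136489/133 + √5/665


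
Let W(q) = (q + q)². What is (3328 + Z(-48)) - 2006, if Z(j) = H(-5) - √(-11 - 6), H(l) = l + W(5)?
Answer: 1417 - I*√17 ≈ 1417.0 - 4.1231*I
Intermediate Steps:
W(q) = 4*q² (W(q) = (2*q)² = 4*q²)
H(l) = 100 + l (H(l) = l + 4*5² = l + 4*25 = l + 100 = 100 + l)
Z(j) = 95 - I*√17 (Z(j) = (100 - 5) - √(-11 - 6) = 95 - √(-17) = 95 - I*√17)
(3328 + Z(-48)) - 2006 = (3328 + (95 - I*√17)) - 2006 = (3423 - I*√17) - 2006 = 1417 - I*√17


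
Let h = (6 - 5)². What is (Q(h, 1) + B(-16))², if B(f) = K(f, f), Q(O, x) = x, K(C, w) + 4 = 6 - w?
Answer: 361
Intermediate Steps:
K(C, w) = 2 - w (K(C, w) = -4 + (6 - w) = 2 - w)
h = 1 (h = 1² = 1)
B(f) = 2 - f
(Q(h, 1) + B(-16))² = (1 + (2 - 1*(-16)))² = (1 + (2 + 16))² = (1 + 18)² = 19² = 361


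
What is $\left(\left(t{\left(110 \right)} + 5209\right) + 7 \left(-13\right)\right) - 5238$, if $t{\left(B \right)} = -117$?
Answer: $-237$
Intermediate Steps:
$\left(\left(t{\left(110 \right)} + 5209\right) + 7 \left(-13\right)\right) - 5238 = \left(\left(-117 + 5209\right) + 7 \left(-13\right)\right) - 5238 = \left(5092 - 91\right) - 5238 = 5001 - 5238 = -237$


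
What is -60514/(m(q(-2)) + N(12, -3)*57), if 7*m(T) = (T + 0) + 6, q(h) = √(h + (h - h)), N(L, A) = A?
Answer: 504505218/1418483 + 423598*I*√2/1418483 ≈ 355.67 + 0.42232*I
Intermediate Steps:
q(h) = √h (q(h) = √(h + 0) = √h)
m(T) = 6/7 + T/7 (m(T) = ((T + 0) + 6)/7 = (T + 6)/7 = (6 + T)/7 = 6/7 + T/7)
-60514/(m(q(-2)) + N(12, -3)*57) = -60514/((6/7 + √(-2)/7) - 3*57) = -60514/((6/7 + (I*√2)/7) - 171) = -60514/((6/7 + I*√2/7) - 171) = -60514/(-1191/7 + I*√2/7)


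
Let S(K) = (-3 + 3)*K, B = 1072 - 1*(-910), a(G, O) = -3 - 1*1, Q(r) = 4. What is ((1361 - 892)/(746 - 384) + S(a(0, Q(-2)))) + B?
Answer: 717953/362 ≈ 1983.3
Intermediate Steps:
a(G, O) = -4 (a(G, O) = -3 - 1 = -4)
B = 1982 (B = 1072 + 910 = 1982)
S(K) = 0 (S(K) = 0*K = 0)
((1361 - 892)/(746 - 384) + S(a(0, Q(-2)))) + B = ((1361 - 892)/(746 - 384) + 0) + 1982 = (469/362 + 0) + 1982 = 469/362 + 1982 = 717953/362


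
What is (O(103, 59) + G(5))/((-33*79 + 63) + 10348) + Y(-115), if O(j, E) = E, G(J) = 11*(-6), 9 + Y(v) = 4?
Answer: -39027/7804 ≈ -5.0009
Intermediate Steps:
Y(v) = -5 (Y(v) = -9 + 4 = -5)
G(J) = -66
(O(103, 59) + G(5))/((-33*79 + 63) + 10348) + Y(-115) = (59 - 66)/((-33*79 + 63) + 10348) - 5 = -7/((-2607 + 63) + 10348) - 5 = -7/(-2544 + 10348) - 5 = -7/7804 - 5 = -39027/7804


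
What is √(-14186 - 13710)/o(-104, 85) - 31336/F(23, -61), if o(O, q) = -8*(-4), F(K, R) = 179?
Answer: -31336/179 + I*√6974/16 ≈ -175.06 + 5.2194*I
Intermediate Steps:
o(O, q) = 32
√(-14186 - 13710)/o(-104, 85) - 31336/F(23, -61) = √(-14186 - 13710)/32 - 31336/179 = √(-27896)*(1/32) - 31336*1/179 = (2*I*√6974)*(1/32) - 31336/179 = I*√6974/16 - 31336/179 = -31336/179 + I*√6974/16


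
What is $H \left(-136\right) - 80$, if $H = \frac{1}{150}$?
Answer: $- \frac{6068}{75} \approx -80.907$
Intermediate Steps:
$H = \frac{1}{150} \approx 0.0066667$
$H \left(-136\right) - 80 = \frac{1}{150} \left(-136\right) - 80 = - \frac{68}{75} - 80 = - \frac{6068}{75}$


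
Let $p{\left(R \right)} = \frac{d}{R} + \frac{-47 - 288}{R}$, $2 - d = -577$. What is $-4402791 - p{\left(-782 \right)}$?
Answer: $- \frac{1721491159}{391} \approx -4.4028 \cdot 10^{6}$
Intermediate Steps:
$d = 579$ ($d = 2 - -577 = 2 + 577 = 579$)
$p{\left(R \right)} = \frac{244}{R}$ ($p{\left(R \right)} = \frac{579}{R} + \frac{-47 - 288}{R} = \frac{579}{R} - \frac{335}{R} = \frac{244}{R}$)
$-4402791 - p{\left(-782 \right)} = -4402791 - \frac{244}{-782} = -4402791 - 244 \left(- \frac{1}{782}\right) = -4402791 - - \frac{122}{391} = -4402791 + \frac{122}{391} = - \frac{1721491159}{391}$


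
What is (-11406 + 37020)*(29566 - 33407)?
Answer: -98383374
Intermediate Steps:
(-11406 + 37020)*(29566 - 33407) = 25614*(-3841) = -98383374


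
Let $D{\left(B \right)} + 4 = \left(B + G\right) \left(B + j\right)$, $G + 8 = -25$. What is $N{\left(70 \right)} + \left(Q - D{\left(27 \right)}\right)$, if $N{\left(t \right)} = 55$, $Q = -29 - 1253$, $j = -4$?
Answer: $-1085$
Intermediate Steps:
$G = -33$ ($G = -8 - 25 = -33$)
$D{\left(B \right)} = -4 + \left(-33 + B\right) \left(-4 + B\right)$ ($D{\left(B \right)} = -4 + \left(B - 33\right) \left(B - 4\right) = -4 + \left(-33 + B\right) \left(-4 + B\right)$)
$Q = -1282$
$N{\left(70 \right)} + \left(Q - D{\left(27 \right)}\right) = 55 - \left(2139 - 999\right) = 55 - 1140 = -1085$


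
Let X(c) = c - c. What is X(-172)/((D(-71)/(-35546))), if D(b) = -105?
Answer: 0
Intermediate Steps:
X(c) = 0
X(-172)/((D(-71)/(-35546))) = 0/((-105/(-35546))) = 0/((-105*(-1/35546))) = 0/(15/5078) = 0*(5078/15) = 0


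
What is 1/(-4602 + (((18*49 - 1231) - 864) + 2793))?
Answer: -1/3022 ≈ -0.00033091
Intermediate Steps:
1/(-4602 + (((18*49 - 1231) - 864) + 2793)) = 1/(-4602 + (((882 - 1231) - 864) + 2793)) = 1/(-4602 + ((-349 - 864) + 2793)) = 1/(-4602 + (-1213 + 2793)) = 1/(-4602 + 1580) = 1/(-3022) = -1/3022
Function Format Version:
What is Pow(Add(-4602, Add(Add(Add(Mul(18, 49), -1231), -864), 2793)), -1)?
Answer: Rational(-1, 3022) ≈ -0.00033091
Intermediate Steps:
Pow(Add(-4602, Add(Add(Add(Mul(18, 49), -1231), -864), 2793)), -1) = Pow(Add(-4602, Add(Add(Add(882, -1231), -864), 2793)), -1) = Pow(Add(-4602, Add(Add(-349, -864), 2793)), -1) = Pow(Add(-4602, Add(-1213, 2793)), -1) = Pow(Add(-4602, 1580), -1) = Pow(-3022, -1) = Rational(-1, 3022)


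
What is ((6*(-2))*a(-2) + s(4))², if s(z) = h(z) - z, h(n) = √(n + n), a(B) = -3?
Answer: 1032 + 128*√2 ≈ 1213.0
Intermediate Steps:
h(n) = √2*√n (h(n) = √(2*n) = √2*√n)
s(z) = -z + √2*√z (s(z) = √2*√z - z = -z + √2*√z)
((6*(-2))*a(-2) + s(4))² = ((6*(-2))*(-3) + (-1*4 + √2*√4))² = (-12*(-3) + (-4 + √2*2))² = (36 + (-4 + 2*√2))² = (32 + 2*√2)²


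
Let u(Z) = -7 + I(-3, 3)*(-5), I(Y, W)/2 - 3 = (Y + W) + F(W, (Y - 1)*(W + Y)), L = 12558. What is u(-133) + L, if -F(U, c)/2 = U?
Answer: 12581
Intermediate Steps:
F(U, c) = -2*U
I(Y, W) = 6 - 2*W + 2*Y (I(Y, W) = 6 + 2*((Y + W) - 2*W) = 6 + 2*((W + Y) - 2*W) = 6 + 2*(Y - W) = 6 + (-2*W + 2*Y) = 6 - 2*W + 2*Y)
u(Z) = 23 (u(Z) = -7 + (6 - 2*3 + 2*(-3))*(-5) = -7 + (6 - 6 - 6)*(-5) = -7 - 6*(-5) = -7 + 30 = 23)
u(-133) + L = 23 + 12558 = 12581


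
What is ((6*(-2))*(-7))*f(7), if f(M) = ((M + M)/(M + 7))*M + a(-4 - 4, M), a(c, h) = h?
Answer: 1176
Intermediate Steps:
f(M) = M + 2*M²/(7 + M) (f(M) = ((M + M)/(M + 7))*M + M = ((2*M)/(7 + M))*M + M = (2*M/(7 + M))*M + M = 2*M²/(7 + M) + M = M + 2*M²/(7 + M))
((6*(-2))*(-7))*f(7) = ((6*(-2))*(-7))*(7*(7 + 3*7)/(7 + 7)) = (-12*(-7))*(7*(7 + 21)/14) = 84*(7*(1/14)*28) = 84*14 = 1176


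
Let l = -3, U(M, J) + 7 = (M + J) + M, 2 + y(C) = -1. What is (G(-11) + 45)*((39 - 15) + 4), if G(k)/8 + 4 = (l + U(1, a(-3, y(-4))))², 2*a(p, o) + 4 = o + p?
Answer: 38220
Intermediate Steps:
y(C) = -3 (y(C) = -2 - 1 = -3)
a(p, o) = -2 + o/2 + p/2 (a(p, o) = -2 + (o + p)/2 = -2 + (o/2 + p/2) = -2 + o/2 + p/2)
U(M, J) = -7 + J + 2*M (U(M, J) = -7 + ((M + J) + M) = -7 + ((J + M) + M) = -7 + (J + 2*M) = -7 + J + 2*M)
G(k) = 1320 (G(k) = -32 + 8*(-3 + (-7 + (-2 + (½)*(-3) + (½)*(-3)) + 2*1))² = -32 + 8*(-3 + (-7 + (-2 - 3/2 - 3/2) + 2))² = -32 + 8*(-3 + (-7 - 5 + 2))² = -32 + 8*(-3 - 10)² = -32 + 8*(-13)² = -32 + 8*169 = -32 + 1352 = 1320)
(G(-11) + 45)*((39 - 15) + 4) = (1320 + 45)*((39 - 15) + 4) = 1365*(24 + 4) = 1365*28 = 38220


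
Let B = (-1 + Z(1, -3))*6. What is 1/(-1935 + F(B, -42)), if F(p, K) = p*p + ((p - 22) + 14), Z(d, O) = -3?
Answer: -1/1391 ≈ -0.00071891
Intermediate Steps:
B = -24 (B = (-1 - 3)*6 = -4*6 = -24)
F(p, K) = -8 + p + p**2 (F(p, K) = p**2 + ((-22 + p) + 14) = p**2 + (-8 + p) = -8 + p + p**2)
1/(-1935 + F(B, -42)) = 1/(-1935 + (-8 - 24 + (-24)**2)) = 1/(-1935 + (-8 - 24 + 576)) = 1/(-1935 + 544) = 1/(-1391) = -1/1391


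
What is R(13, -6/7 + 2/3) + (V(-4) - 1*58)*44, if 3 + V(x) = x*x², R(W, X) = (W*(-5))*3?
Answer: -5695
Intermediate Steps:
R(W, X) = -15*W (R(W, X) = -5*W*3 = -15*W)
V(x) = -3 + x³ (V(x) = -3 + x*x² = -3 + x³)
R(13, -6/7 + 2/3) + (V(-4) - 1*58)*44 = -15*13 + ((-3 + (-4)³) - 1*58)*44 = -195 + ((-3 - 64) - 58)*44 = -195 + (-67 - 58)*44 = -195 - 125*44 = -195 - 5500 = -5695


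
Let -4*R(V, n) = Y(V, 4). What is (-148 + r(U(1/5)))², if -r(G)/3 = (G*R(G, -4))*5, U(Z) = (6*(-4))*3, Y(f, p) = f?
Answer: 372181264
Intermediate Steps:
R(V, n) = -V/4
U(Z) = -72 (U(Z) = -24*3 = -72)
r(G) = 15*G²/4 (r(G) = -3*G*(-G/4)*5 = -3*(-G²/4)*5 = -(-15)*G²/4 = 15*G²/4)
(-148 + r(U(1/5)))² = (-148 + (15/4)*(-72)²)² = (-148 + (15/4)*5184)² = (-148 + 19440)² = 19292² = 372181264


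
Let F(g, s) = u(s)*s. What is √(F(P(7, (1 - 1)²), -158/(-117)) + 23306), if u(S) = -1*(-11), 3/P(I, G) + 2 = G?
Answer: 2*√8867755/39 ≈ 152.71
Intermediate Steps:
P(I, G) = 3/(-2 + G)
u(S) = 11
F(g, s) = 11*s
√(F(P(7, (1 - 1)²), -158/(-117)) + 23306) = √(11*(-158/(-117)) + 23306) = √(11*(-158*(-1/117)) + 23306) = √(11*(158/117) + 23306) = √(1738/117 + 23306) = √(2728540/117) = 2*√8867755/39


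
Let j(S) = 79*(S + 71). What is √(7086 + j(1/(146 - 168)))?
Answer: √6142642/22 ≈ 112.66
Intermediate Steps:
j(S) = 5609 + 79*S (j(S) = 79*(71 + S) = 5609 + 79*S)
√(7086 + j(1/(146 - 168))) = √(7086 + (5609 + 79/(146 - 168))) = √(7086 + (5609 + 79/(-22))) = √(7086 + (5609 + 79*(-1/22))) = √(7086 + (5609 - 79/22)) = √(7086 + 123319/22) = √(279211/22) = √6142642/22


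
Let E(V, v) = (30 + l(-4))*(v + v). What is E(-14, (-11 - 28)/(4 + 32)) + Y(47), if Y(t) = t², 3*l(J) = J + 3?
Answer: 38605/18 ≈ 2144.7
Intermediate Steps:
l(J) = 1 + J/3 (l(J) = (J + 3)/3 = (3 + J)/3 = 1 + J/3)
E(V, v) = 178*v/3 (E(V, v) = (30 + (1 + (⅓)*(-4)))*(v + v) = (30 + (1 - 4/3))*(2*v) = (30 - ⅓)*(2*v) = 89*(2*v)/3 = 178*v/3)
E(-14, (-11 - 28)/(4 + 32)) + Y(47) = 178*((-11 - 28)/(4 + 32))/3 + 47² = 178*(-39/36)/3 + 2209 = 178*(-39*1/36)/3 + 2209 = (178/3)*(-13/12) + 2209 = -1157/18 + 2209 = 38605/18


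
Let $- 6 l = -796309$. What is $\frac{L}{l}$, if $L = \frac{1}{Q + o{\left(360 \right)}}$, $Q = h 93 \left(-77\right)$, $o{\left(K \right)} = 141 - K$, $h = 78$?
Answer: $- \frac{2}{148319718031} \approx -1.3484 \cdot 10^{-11}$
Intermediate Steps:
$l = \frac{796309}{6}$ ($l = \left(- \frac{1}{6}\right) \left(-796309\right) = \frac{796309}{6} \approx 1.3272 \cdot 10^{5}$)
$Q = -558558$ ($Q = 78 \cdot 93 \left(-77\right) = 7254 \left(-77\right) = -558558$)
$L = - \frac{1}{558777}$ ($L = \frac{1}{-558558 + \left(141 - 360\right)} = \frac{1}{-558558 - 219} = \frac{1}{-558777} = - \frac{1}{558777} \approx -1.7896 \cdot 10^{-6}$)
$\frac{L}{l} = - \frac{1}{558777 \cdot \frac{796309}{6}} = \left(- \frac{1}{558777}\right) \frac{6}{796309} = - \frac{2}{148319718031}$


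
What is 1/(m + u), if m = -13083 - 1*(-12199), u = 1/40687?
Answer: -40687/35967307 ≈ -0.0011312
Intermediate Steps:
u = 1/40687 ≈ 2.4578e-5
m = -884 (m = -13083 + 12199 = -884)
1/(m + u) = 1/(-884 + 1/40687) = 1/(-35967307/40687) = -40687/35967307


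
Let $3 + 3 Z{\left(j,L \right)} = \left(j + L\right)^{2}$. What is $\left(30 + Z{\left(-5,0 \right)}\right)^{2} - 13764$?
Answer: $- \frac{111332}{9} \approx -12370.0$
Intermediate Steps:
$Z{\left(j,L \right)} = -1 + \frac{\left(L + j\right)^{2}}{3}$ ($Z{\left(j,L \right)} = -1 + \frac{\left(j + L\right)^{2}}{3} = -1 + \frac{\left(L + j\right)^{2}}{3}$)
$\left(30 + Z{\left(-5,0 \right)}\right)^{2} - 13764 = \left(30 - \left(1 - \frac{\left(0 - 5\right)^{2}}{3}\right)\right)^{2} - 13764 = \left(30 - \left(1 - \frac{\left(-5\right)^{2}}{3}\right)\right)^{2} - 13764 = \left(30 + \left(-1 + \frac{1}{3} \cdot 25\right)\right)^{2} - 13764 = \left(30 + \left(-1 + \frac{25}{3}\right)\right)^{2} - 13764 = \left(30 + \frac{22}{3}\right)^{2} - 13764 = \left(\frac{112}{3}\right)^{2} - 13764 = \frac{12544}{9} - 13764 = - \frac{111332}{9}$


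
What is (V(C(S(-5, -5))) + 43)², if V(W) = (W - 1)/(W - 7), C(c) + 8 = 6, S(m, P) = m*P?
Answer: 16900/9 ≈ 1877.8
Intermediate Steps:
S(m, P) = P*m
C(c) = -2 (C(c) = -8 + 6 = -2)
V(W) = (-1 + W)/(-7 + W)
(V(C(S(-5, -5))) + 43)² = ((-1 - 2)/(-7 - 2) + 43)² = (-3/(-9) + 43)² = (-⅑*(-3) + 43)² = (⅓ + 43)² = (130/3)² = 16900/9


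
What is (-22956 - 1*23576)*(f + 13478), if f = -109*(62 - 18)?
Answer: -403990824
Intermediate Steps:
f = -4796 (f = -109*44 = -4796)
(-22956 - 1*23576)*(f + 13478) = (-22956 - 1*23576)*(-4796 + 13478) = (-22956 - 23576)*8682 = -46532*8682 = -403990824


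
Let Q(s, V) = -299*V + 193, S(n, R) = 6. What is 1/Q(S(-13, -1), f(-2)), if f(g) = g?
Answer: 1/791 ≈ 0.0012642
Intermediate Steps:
Q(s, V) = 193 - 299*V
1/Q(S(-13, -1), f(-2)) = 1/(193 - 299*(-2)) = 1/(193 + 598) = 1/791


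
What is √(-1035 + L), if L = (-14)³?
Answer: I*√3779 ≈ 61.474*I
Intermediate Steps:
L = -2744
√(-1035 + L) = √(-1035 - 2744) = √(-3779) = I*√3779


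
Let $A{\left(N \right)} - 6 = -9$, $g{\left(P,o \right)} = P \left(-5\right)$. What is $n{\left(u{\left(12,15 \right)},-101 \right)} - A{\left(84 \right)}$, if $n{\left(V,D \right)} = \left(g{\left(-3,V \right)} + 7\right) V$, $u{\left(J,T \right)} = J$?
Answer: $267$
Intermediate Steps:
$g{\left(P,o \right)} = - 5 P$
$A{\left(N \right)} = -3$ ($A{\left(N \right)} = 6 - 9 = -3$)
$n{\left(V,D \right)} = 22 V$ ($n{\left(V,D \right)} = \left(\left(-5\right) \left(-3\right) + 7\right) V = \left(15 + 7\right) V = 22 V$)
$n{\left(u{\left(12,15 \right)},-101 \right)} - A{\left(84 \right)} = 22 \cdot 12 - -3 = 264 + 3 = 267$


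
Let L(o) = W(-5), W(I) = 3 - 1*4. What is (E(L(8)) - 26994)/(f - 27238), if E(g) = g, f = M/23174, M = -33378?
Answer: 62558213/63124679 ≈ 0.99103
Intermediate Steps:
W(I) = -1 (W(I) = 3 - 4 = -1)
L(o) = -1
f = -16689/11587 (f = -33378/23174 = -33378*1/23174 = -16689/11587 ≈ -1.4403)
(E(L(8)) - 26994)/(f - 27238) = (-1 - 26994)/(-16689/11587 - 27238) = -26995/(-315623395/11587) = -26995*(-11587/315623395) = 62558213/63124679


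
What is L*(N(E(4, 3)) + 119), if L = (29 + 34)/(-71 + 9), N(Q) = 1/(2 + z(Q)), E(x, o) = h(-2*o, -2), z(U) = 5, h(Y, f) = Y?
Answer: -3753/31 ≈ -121.06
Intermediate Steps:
E(x, o) = -2*o
N(Q) = ⅐ (N(Q) = 1/(2 + 5) = 1/7 = ⅐)
L = -63/62 (L = 63/(-62) = 63*(-1/62) = -63/62 ≈ -1.0161)
L*(N(E(4, 3)) + 119) = -63*(⅐ + 119)/62 = -63/62*834/7 = -3753/31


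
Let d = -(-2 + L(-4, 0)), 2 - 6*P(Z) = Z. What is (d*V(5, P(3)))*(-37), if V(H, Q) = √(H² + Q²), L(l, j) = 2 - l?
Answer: 74*√901/3 ≈ 740.41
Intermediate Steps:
P(Z) = ⅓ - Z/6
d = -4 (d = -(-2 + (2 - 1*(-4))) = -(-2 + (2 + 4)) = -(-2 + 6) = -1*4 = -4)
(d*V(5, P(3)))*(-37) = -4*√(5² + (⅓ - ⅙*3)²)*(-37) = -4*√(25 + (⅓ - ½)²)*(-37) = -4*√(25 + (-⅙)²)*(-37) = -4*√(25 + 1/36)*(-37) = -2*√901/3*(-37) = 74*√901/3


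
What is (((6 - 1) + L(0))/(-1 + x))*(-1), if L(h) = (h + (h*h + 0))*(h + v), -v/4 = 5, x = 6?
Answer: -1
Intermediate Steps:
v = -20 (v = -4*5 = -20)
L(h) = (-20 + h)*(h + h²) (L(h) = (h + (h*h + 0))*(h - 20) = (h + (h² + 0))*(-20 + h) = (h + h²)*(-20 + h) = (-20 + h)*(h + h²))
(((6 - 1) + L(0))/(-1 + x))*(-1) = (((6 - 1) + 0*(-20 + 0² - 19*0))/(-1 + 6))*(-1) = ((5 + 0*(-20 + 0 + 0))/5)*(-1) = ((5 + 0*(-20))*(⅕))*(-1) = ((5 + 0)*(⅕))*(-1) = (5*(⅕))*(-1) = 1*(-1) = -1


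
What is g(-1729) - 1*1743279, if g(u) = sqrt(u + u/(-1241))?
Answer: -1743279 + 2*I*sqrt(665163590)/1241 ≈ -1.7433e+6 + 41.565*I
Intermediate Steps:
g(u) = 2*sqrt(384710)*sqrt(u)/1241 (g(u) = sqrt(u + u*(-1/1241)) = sqrt(u - u/1241) = sqrt(1240*u/1241) = 2*sqrt(384710)*sqrt(u)/1241)
g(-1729) - 1*1743279 = 2*sqrt(384710)*sqrt(-1729)/1241 - 1*1743279 = 2*sqrt(384710)*(I*sqrt(1729))/1241 - 1743279 = 2*I*sqrt(665163590)/1241 - 1743279 = -1743279 + 2*I*sqrt(665163590)/1241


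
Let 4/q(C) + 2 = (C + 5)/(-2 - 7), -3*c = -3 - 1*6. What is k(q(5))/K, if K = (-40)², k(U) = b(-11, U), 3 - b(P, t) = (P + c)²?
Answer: -61/1600 ≈ -0.038125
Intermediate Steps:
c = 3 (c = -(-3 - 1*6)/3 = -(-3 - 6)/3 = -⅓*(-9) = 3)
q(C) = 4/(-23/9 - C/9) (q(C) = 4/(-2 + (C + 5)/(-2 - 7)) = 4/(-2 + (5 + C)/(-9)) = 4/(-2 + (5 + C)*(-⅑)) = 4/(-2 + (-5/9 - C/9)) = 4/(-23/9 - C/9))
b(P, t) = 3 - (3 + P)² (b(P, t) = 3 - (P + 3)² = 3 - (3 + P)²)
k(U) = -61 (k(U) = 3 - (3 - 11)² = 3 - 1*(-8)² = 3 - 1*64 = 3 - 64 = -61)
K = 1600
k(q(5))/K = -61/1600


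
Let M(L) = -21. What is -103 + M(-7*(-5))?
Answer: -124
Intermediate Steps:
-103 + M(-7*(-5)) = -103 - 21 = -124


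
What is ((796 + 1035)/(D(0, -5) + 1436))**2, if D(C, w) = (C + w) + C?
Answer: 3352561/2047761 ≈ 1.6372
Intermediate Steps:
D(C, w) = w + 2*C
((796 + 1035)/(D(0, -5) + 1436))**2 = ((796 + 1035)/((-5 + 2*0) + 1436))**2 = (1831/((-5 + 0) + 1436))**2 = (1831/(-5 + 1436))**2 = (1831/1431)**2 = 3352561/2047761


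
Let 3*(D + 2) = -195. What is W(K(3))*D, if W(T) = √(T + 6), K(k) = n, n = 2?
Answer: -134*√2 ≈ -189.50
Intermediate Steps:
K(k) = 2
D = -67 (D = -2 + (⅓)*(-195) = -2 - 65 = -67)
W(T) = √(6 + T)
W(K(3))*D = √(6 + 2)*(-67) = √8*(-67) = (2*√2)*(-67) = -134*√2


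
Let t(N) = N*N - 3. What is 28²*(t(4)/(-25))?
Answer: -10192/25 ≈ -407.68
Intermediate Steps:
t(N) = -3 + N² (t(N) = N² - 3 = -3 + N²)
28²*(t(4)/(-25)) = 28²*((-3 + 4²)/(-25)) = 784*((-3 + 16)*(-1/25)) = 784*(13*(-1/25)) = 784*(-13/25) = -10192/25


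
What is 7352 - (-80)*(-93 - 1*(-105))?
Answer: 8312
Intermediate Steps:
7352 - (-80)*(-93 - 1*(-105)) = 7352 - (-80)*(-93 + 105) = 7352 - (-80)*12 = 7352 - 1*(-960) = 7352 + 960 = 8312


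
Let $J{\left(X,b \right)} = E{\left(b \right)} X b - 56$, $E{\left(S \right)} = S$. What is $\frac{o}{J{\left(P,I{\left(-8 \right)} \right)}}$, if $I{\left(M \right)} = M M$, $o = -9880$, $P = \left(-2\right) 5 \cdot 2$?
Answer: $\frac{1235}{10247} \approx 0.12052$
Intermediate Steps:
$P = -20$ ($P = \left(-10\right) 2 = -20$)
$I{\left(M \right)} = M^{2}$
$J{\left(X,b \right)} = -56 + X b^{2}$ ($J{\left(X,b \right)} = b X b - 56 = X b b - 56 = X b^{2} - 56 = -56 + X b^{2}$)
$\frac{o}{J{\left(P,I{\left(-8 \right)} \right)}} = - \frac{9880}{-56 - 20 \left(\left(-8\right)^{2}\right)^{2}} = - \frac{9880}{-56 - 20 \cdot 64^{2}} = - \frac{9880}{-56 - 81920} = - \frac{9880}{-81976} = \left(-9880\right) \left(- \frac{1}{81976}\right) = \frac{1235}{10247}$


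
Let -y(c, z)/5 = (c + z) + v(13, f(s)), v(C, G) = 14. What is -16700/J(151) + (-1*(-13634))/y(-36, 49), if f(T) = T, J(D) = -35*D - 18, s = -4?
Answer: -70046602/715905 ≈ -97.843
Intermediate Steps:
J(D) = -18 - 35*D
y(c, z) = -70 - 5*c - 5*z (y(c, z) = -5*((c + z) + 14) = -5*(14 + c + z) = -70 - 5*c - 5*z)
-16700/J(151) + (-1*(-13634))/y(-36, 49) = -16700/(-18 - 35*151) + (-1*(-13634))/(-70 - 5*(-36) - 5*49) = -16700/(-18 - 5285) + 13634/(-70 + 180 - 245) = -16700/(-5303) + 13634/(-135) = -16700*(-1/5303) + 13634*(-1/135) = 16700/5303 - 13634/135 = -70046602/715905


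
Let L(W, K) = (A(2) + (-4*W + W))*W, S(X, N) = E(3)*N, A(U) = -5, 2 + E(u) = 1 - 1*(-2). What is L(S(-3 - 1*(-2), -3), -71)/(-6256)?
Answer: 3/1564 ≈ 0.0019182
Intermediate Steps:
E(u) = 1 (E(u) = -2 + (1 - 1*(-2)) = -2 + (1 + 2) = -2 + 3 = 1)
S(X, N) = N (S(X, N) = 1*N = N)
L(W, K) = W*(-5 - 3*W) (L(W, K) = (-5 + (-4*W + W))*W = (-5 - 3*W)*W = W*(-5 - 3*W))
L(S(-3 - 1*(-2), -3), -71)/(-6256) = -1*(-3)*(5 + 3*(-3))/(-6256) = -1*(-3)*(5 - 9)*(-1/6256) = -1*(-3)*(-4)*(-1/6256) = -12*(-1/6256) = 3/1564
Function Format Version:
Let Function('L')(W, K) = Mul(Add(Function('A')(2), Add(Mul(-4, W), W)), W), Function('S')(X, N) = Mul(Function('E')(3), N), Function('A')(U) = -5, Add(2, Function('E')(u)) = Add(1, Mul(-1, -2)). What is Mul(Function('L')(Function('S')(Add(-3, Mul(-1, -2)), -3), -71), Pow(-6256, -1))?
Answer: Rational(3, 1564) ≈ 0.0019182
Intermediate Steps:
Function('E')(u) = 1 (Function('E')(u) = Add(-2, Add(1, Mul(-1, -2))) = Add(-2, Add(1, 2)) = Add(-2, 3) = 1)
Function('S')(X, N) = N (Function('S')(X, N) = Mul(1, N) = N)
Function('L')(W, K) = Mul(W, Add(-5, Mul(-3, W))) (Function('L')(W, K) = Mul(Add(-5, Add(Mul(-4, W), W)), W) = Mul(Add(-5, Mul(-3, W)), W) = Mul(W, Add(-5, Mul(-3, W))))
Mul(Function('L')(Function('S')(Add(-3, Mul(-1, -2)), -3), -71), Pow(-6256, -1)) = Mul(Mul(-1, -3, Add(5, Mul(3, -3))), Pow(-6256, -1)) = Mul(Mul(-1, -3, Add(5, -9)), Rational(-1, 6256)) = Mul(Mul(-1, -3, -4), Rational(-1, 6256)) = Mul(-12, Rational(-1, 6256)) = Rational(3, 1564)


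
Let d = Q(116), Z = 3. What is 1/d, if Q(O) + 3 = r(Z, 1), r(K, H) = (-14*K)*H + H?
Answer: -1/44 ≈ -0.022727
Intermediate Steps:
r(K, H) = H - 14*H*K (r(K, H) = -14*H*K + H = H - 14*H*K)
Q(O) = -44 (Q(O) = -3 + 1*(1 - 14*3) = -3 + 1*(1 - 42) = -3 + 1*(-41) = -3 - 41 = -44)
d = -44
1/d = 1/(-44) = -1/44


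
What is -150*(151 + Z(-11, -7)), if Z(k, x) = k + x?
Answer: -19950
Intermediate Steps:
-150*(151 + Z(-11, -7)) = -150*(151 + (-11 - 7)) = -150*(151 - 18) = -150*133 = -19950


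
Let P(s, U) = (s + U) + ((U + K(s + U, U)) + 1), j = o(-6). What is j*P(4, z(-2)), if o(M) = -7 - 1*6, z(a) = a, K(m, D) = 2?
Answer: -39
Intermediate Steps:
o(M) = -13 (o(M) = -7 - 6 = -13)
j = -13
P(s, U) = 3 + s + 2*U (P(s, U) = (s + U) + ((U + 2) + 1) = (U + s) + ((2 + U) + 1) = (U + s) + (3 + U) = 3 + s + 2*U)
j*P(4, z(-2)) = -13*(3 + 4 + 2*(-2)) = -13*(3 + 4 - 4) = -13*3 = -39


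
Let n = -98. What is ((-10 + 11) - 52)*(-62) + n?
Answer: 3064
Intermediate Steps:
((-10 + 11) - 52)*(-62) + n = ((-10 + 11) - 52)*(-62) - 98 = (1 - 52)*(-62) - 98 = -51*(-62) - 98 = 3162 - 98 = 3064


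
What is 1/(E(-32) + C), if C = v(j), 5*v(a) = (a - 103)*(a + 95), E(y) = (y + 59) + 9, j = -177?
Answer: 1/4628 ≈ 0.00021608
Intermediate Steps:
E(y) = 68 + y (E(y) = (59 + y) + 9 = 68 + y)
v(a) = (-103 + a)*(95 + a)/5 (v(a) = ((a - 103)*(a + 95))/5 = ((-103 + a)*(95 + a))/5 = (-103 + a)*(95 + a)/5)
C = 4592 (C = -1957 - 8/5*(-177) + (⅕)*(-177)² = -1957 + 1416/5 + (⅕)*31329 = -1957 + 1416/5 + 31329/5 = 4592)
1/(E(-32) + C) = 1/((68 - 32) + 4592) = 1/(36 + 4592) = 1/4628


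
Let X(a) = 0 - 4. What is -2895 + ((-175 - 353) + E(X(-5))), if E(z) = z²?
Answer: -3407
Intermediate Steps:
X(a) = -4
-2895 + ((-175 - 353) + E(X(-5))) = -2895 + ((-175 - 353) + (-4)²) = -2895 + (-528 + 16) = -2895 - 512 = -3407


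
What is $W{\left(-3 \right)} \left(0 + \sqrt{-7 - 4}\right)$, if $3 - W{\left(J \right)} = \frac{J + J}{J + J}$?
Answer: $2 i \sqrt{11} \approx 6.6332 i$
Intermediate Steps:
$W{\left(J \right)} = 2$ ($W{\left(J \right)} = 3 - \frac{J + J}{J + J} = 3 - \frac{2 J}{2 J} = 3 - 2 J \frac{1}{2 J} = 3 - 1 = 2$)
$W{\left(-3 \right)} \left(0 + \sqrt{-7 - 4}\right) = 2 \left(0 + \sqrt{-7 - 4}\right) = 2 \left(0 + \sqrt{-11}\right) = 2 \left(0 + i \sqrt{11}\right) = 2 i \sqrt{11}$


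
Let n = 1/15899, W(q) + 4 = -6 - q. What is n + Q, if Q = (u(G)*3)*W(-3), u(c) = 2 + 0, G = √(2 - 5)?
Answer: -667757/15899 ≈ -42.000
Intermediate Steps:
G = I*√3 (G = √(-3) = I*√3 ≈ 1.732*I)
u(c) = 2
W(q) = -10 - q (W(q) = -4 + (-6 - q) = -10 - q)
n = 1/15899 ≈ 6.2897e-5
Q = -42 (Q = (2*3)*(-10 - 1*(-3)) = 6*(-10 + 3) = 6*(-7) = -42)
n + Q = 1/15899 - 42 = -667757/15899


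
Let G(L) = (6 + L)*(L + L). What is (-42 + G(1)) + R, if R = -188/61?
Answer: -1896/61 ≈ -31.082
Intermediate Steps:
R = -188/61 (R = -188*1/61 = -188/61 ≈ -3.0820)
G(L) = 2*L*(6 + L) (G(L) = (6 + L)*(2*L) = 2*L*(6 + L))
(-42 + G(1)) + R = (-42 + 2*1*(6 + 1)) - 188/61 = (-42 + 2*1*7) - 188/61 = (-42 + 14) - 188/61 = -28 - 188/61 = -1896/61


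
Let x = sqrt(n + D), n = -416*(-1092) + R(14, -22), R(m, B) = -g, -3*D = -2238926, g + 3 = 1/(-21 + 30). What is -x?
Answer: -2*sqrt(2701313)/3 ≈ -1095.7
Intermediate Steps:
g = -26/9 (g = -3 + 1/(-21 + 30) = -3 + 1/9 = -26/9 ≈ -2.8889)
D = 2238926/3 (D = -1/3*(-2238926) = 2238926/3 ≈ 7.4631e+5)
R(m, B) = 26/9 (R(m, B) = -1*(-26/9) = 26/9)
n = 4088474/9 (n = -416*(-1092) + 26/9 = 454272 + 26/9 = 4088474/9 ≈ 4.5428e+5)
x = 2*sqrt(2701313)/3 (x = sqrt(4088474/9 + 2238926/3) = sqrt(10805252/9) = 2*sqrt(2701313)/3 ≈ 1095.7)
-x = -2*sqrt(2701313)/3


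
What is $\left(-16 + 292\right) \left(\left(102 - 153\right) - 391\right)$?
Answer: $-121992$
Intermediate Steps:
$\left(-16 + 292\right) \left(\left(102 - 153\right) - 391\right) = 276 \left(-51 - 391\right) = 276 \left(-442\right) = -121992$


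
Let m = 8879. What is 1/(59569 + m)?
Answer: 1/68448 ≈ 1.4610e-5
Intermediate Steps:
1/(59569 + m) = 1/(59569 + 8879) = 1/68448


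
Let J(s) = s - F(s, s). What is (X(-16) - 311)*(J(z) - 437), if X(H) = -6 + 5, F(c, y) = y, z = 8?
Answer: 136344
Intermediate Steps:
X(H) = -1
J(s) = 0 (J(s) = s - s = 0)
(X(-16) - 311)*(J(z) - 437) = (-1 - 311)*(0 - 437) = -312*(-437) = 136344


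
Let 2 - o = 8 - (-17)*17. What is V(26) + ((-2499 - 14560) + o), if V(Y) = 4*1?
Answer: -17350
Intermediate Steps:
V(Y) = 4
o = -295 (o = 2 - (8 - (-17)*17) = 2 - (8 - 17*(-17)) = 2 - (8 + 289) = 2 - 1*297 = 2 - 297 = -295)
V(26) + ((-2499 - 14560) + o) = 4 + ((-2499 - 14560) - 295) = 4 + (-17059 - 295) = 4 - 17354 = -17350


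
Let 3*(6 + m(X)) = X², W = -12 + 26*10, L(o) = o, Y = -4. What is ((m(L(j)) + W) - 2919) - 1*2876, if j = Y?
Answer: -16643/3 ≈ -5547.7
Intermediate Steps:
j = -4
W = 248 (W = -12 + 260 = 248)
m(X) = -6 + X²/3
((m(L(j)) + W) - 2919) - 1*2876 = (((-6 + (⅓)*(-4)²) + 248) - 2919) - 1*2876 = (((-6 + (⅓)*16) + 248) - 2919) - 2876 = (((-6 + 16/3) + 248) - 2919) - 2876 = ((-⅔ + 248) - 2919) - 2876 = (742/3 - 2919) - 2876 = -8015/3 - 2876 = -16643/3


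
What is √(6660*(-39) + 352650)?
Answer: √92910 ≈ 304.81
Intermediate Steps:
√(6660*(-39) + 352650) = √(-259740 + 352650) = √92910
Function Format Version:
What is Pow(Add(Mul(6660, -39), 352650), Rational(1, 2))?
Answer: Pow(92910, Rational(1, 2)) ≈ 304.81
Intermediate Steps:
Pow(Add(Mul(6660, -39), 352650), Rational(1, 2)) = Pow(Add(-259740, 352650), Rational(1, 2)) = Pow(92910, Rational(1, 2))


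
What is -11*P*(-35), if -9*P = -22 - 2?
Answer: 3080/3 ≈ 1026.7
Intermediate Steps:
P = 8/3 (P = -(-22 - 2)/9 = -⅑*(-24) = 8/3 ≈ 2.6667)
-11*P*(-35) = -11*8/3*(-35) = -88/3*(-35) = 3080/3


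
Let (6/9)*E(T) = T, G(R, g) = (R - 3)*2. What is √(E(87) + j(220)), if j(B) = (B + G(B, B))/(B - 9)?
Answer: √23791938/422 ≈ 11.559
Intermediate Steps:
G(R, g) = -6 + 2*R (G(R, g) = (-3 + R)*2 = -6 + 2*R)
E(T) = 3*T/2
j(B) = (-6 + 3*B)/(-9 + B) (j(B) = (B + (-6 + 2*B))/(B - 9) = (-6 + 3*B)/(-9 + B))
√(E(87) + j(220)) = √((3/2)*87 + 3*(-2 + 220)/(-9 + 220)) = √(261/2 + 3*218/211) = √(261/2 + 3*(1/211)*218) = √(261/2 + 654/211) = √(56379/422) = √23791938/422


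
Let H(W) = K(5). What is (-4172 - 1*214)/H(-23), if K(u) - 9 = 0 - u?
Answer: -2193/2 ≈ -1096.5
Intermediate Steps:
K(u) = 9 - u (K(u) = 9 + (0 - u) = 9 - u)
H(W) = 4 (H(W) = 9 - 1*5 = 9 - 5 = 4)
(-4172 - 1*214)/H(-23) = (-4172 - 1*214)/4 = (-4172 - 214)*(¼) = -4386*¼ = -2193/2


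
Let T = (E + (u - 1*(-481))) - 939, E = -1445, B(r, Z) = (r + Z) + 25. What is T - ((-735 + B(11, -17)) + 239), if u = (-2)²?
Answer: -1422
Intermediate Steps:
u = 4
B(r, Z) = 25 + Z + r (B(r, Z) = (Z + r) + 25 = 25 + Z + r)
T = -1899 (T = (-1445 + (4 - 1*(-481))) - 939 = (-1445 + (4 + 481)) - 939 = (-1445 + 485) - 939 = -960 - 939 = -1899)
T - ((-735 + B(11, -17)) + 239) = -1899 - ((-735 + (25 - 17 + 11)) + 239) = -1899 - ((-735 + 19) + 239) = -1899 - (-716 + 239) = -1899 - 1*(-477) = -1899 + 477 = -1422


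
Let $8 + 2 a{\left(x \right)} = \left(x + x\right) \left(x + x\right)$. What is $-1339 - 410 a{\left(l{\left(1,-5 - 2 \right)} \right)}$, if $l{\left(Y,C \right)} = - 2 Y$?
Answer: $-2979$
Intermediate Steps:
$a{\left(x \right)} = -4 + 2 x^{2}$ ($a{\left(x \right)} = -4 + \frac{\left(x + x\right) \left(x + x\right)}{2} = -4 + \frac{2 x 2 x}{2} = -4 + \frac{4 x^{2}}{2} = -4 + 2 x^{2}$)
$-1339 - 410 a{\left(l{\left(1,-5 - 2 \right)} \right)} = -1339 - 410 \left(-4 + 2 \left(\left(-2\right) 1\right)^{2}\right) = -1339 - 410 \left(-4 + 2 \left(-2\right)^{2}\right) = -1339 - 410 \left(-4 + 2 \cdot 4\right) = -1339 - 410 \left(-4 + 8\right) = -1339 - 1640 = -2979$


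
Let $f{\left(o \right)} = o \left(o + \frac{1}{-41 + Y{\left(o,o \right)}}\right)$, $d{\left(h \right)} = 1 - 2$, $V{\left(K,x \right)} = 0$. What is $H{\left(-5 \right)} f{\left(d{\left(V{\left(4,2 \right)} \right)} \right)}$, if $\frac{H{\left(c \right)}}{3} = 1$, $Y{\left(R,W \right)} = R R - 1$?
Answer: $\frac{126}{41} \approx 3.0732$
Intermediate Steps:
$Y{\left(R,W \right)} = -1 + R^{2}$ ($Y{\left(R,W \right)} = R^{2} - 1 = -1 + R^{2}$)
$d{\left(h \right)} = -1$ ($d{\left(h \right)} = 1 - 2 = -1$)
$H{\left(c \right)} = 3$ ($H{\left(c \right)} = 3 \cdot 1 = 3$)
$f{\left(o \right)} = o \left(o + \frac{1}{-42 + o^{2}}\right)$ ($f{\left(o \right)} = o \left(o + \frac{1}{-41 + \left(-1 + o^{2}\right)}\right) = o \left(o + \frac{1}{-42 + o^{2}}\right)$)
$H{\left(-5 \right)} f{\left(d{\left(V{\left(4,2 \right)} \right)} \right)} = 3 \left(- \frac{1 + \left(-1\right)^{3} - -42}{-42 + \left(-1\right)^{2}}\right) = 3 \left(- \frac{1 - 1 + 42}{-42 + 1}\right) = 3 \left(\left(-1\right) \frac{1}{-41} \cdot 42\right) = 3 \left(\left(-1\right) \left(- \frac{1}{41}\right) 42\right) = 3 \cdot \frac{42}{41} = \frac{126}{41}$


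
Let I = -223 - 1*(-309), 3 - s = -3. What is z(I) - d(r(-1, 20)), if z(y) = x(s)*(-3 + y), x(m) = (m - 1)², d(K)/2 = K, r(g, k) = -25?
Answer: 2125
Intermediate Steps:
s = 6 (s = 3 - 1*(-3) = 3 + 3 = 6)
d(K) = 2*K
I = 86 (I = -223 + 309 = 86)
x(m) = (-1 + m)²
z(y) = -75 + 25*y (z(y) = (-1 + 6)²*(-3 + y) = 5²*(-3 + y) = 25*(-3 + y) = -75 + 25*y)
z(I) - d(r(-1, 20)) = (-75 + 25*86) - 2*(-25) = (-75 + 2150) - 1*(-50) = 2075 + 50 = 2125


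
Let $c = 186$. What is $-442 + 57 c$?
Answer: $10160$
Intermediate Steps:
$-442 + 57 c = -442 + 57 \cdot 186 = -442 + 10602 = 10160$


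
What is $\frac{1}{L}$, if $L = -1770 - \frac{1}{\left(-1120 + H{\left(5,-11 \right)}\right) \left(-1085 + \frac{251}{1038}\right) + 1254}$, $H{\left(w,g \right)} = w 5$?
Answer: $- \frac{411416219}{728206707976} \approx -0.00056497$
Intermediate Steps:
$H{\left(w,g \right)} = 5 w$
$L = - \frac{728206707976}{411416219}$ ($L = -1770 - \frac{1}{\left(-1120 + 5 \cdot 5\right) \left(-1085 + \frac{251}{1038}\right) + 1254} = -1770 - \frac{1}{\left(-1120 + 25\right) \left(-1085 + 251 \cdot \frac{1}{1038}\right) + 1254} = -1770 - \frac{1}{- 1095 \left(-1085 + \frac{251}{1038}\right) + 1254} = -1770 - \frac{1}{\left(-1095\right) \left(- \frac{1125979}{1038}\right) + 1254} = -1770 - \frac{1}{\frac{410982335}{346} + 1254} = -1770 - \frac{1}{\frac{411416219}{346}} = -1770 - \frac{346}{411416219} = - \frac{728206707976}{411416219} \approx -1770.0$)
$\frac{1}{L} = \frac{1}{- \frac{728206707976}{411416219}} = - \frac{411416219}{728206707976}$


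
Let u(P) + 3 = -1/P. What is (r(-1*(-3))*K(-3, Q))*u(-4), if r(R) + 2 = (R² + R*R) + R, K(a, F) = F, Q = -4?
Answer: 209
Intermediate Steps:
u(P) = -3 - 1/P
r(R) = -2 + R + 2*R² (r(R) = -2 + ((R² + R*R) + R) = -2 + ((R² + R²) + R) = -2 + (2*R² + R) = -2 + (R + 2*R²) = -2 + R + 2*R²)
(r(-1*(-3))*K(-3, Q))*u(-4) = ((-2 - 1*(-3) + 2*(-1*(-3))²)*(-4))*(-3 - 1/(-4)) = ((-2 + 3 + 2*3²)*(-4))*(-3 - 1*(-¼)) = ((-2 + 3 + 2*9)*(-4))*(-3 + ¼) = ((-2 + 3 + 18)*(-4))*(-11/4) = (19*(-4))*(-11/4) = -76*(-11/4) = 209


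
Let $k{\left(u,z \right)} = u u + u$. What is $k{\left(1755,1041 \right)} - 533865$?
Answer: $2547915$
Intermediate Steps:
$k{\left(u,z \right)} = u + u^{2}$ ($k{\left(u,z \right)} = u^{2} + u = u + u^{2}$)
$k{\left(1755,1041 \right)} - 533865 = 1755 \left(1 + 1755\right) - 533865 = 1755 \cdot 1756 - 533865 = 3081780 - 533865 = 2547915$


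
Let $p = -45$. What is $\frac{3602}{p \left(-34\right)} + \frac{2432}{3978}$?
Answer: $\frac{3277}{1105} \approx 2.9656$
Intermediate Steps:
$\frac{3602}{p \left(-34\right)} + \frac{2432}{3978} = \frac{3602}{\left(-45\right) \left(-34\right)} + \frac{2432}{3978} = \frac{3602}{1530} + 2432 \cdot \frac{1}{3978} = 3602 \cdot \frac{1}{1530} + \frac{1216}{1989} = \frac{1801}{765} + \frac{1216}{1989} = \frac{3277}{1105}$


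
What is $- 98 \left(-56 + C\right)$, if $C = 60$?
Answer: $-392$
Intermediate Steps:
$- 98 \left(-56 + C\right) = - 98 \left(-56 + 60\right) = \left(-98\right) 4 = -392$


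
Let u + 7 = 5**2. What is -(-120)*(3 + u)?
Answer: 2520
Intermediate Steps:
u = 18 (u = -7 + 5**2 = -7 + 25 = 18)
-(-120)*(3 + u) = -(-120)*(3 + 18) = -(-120)*21 = -40*(-63) = 2520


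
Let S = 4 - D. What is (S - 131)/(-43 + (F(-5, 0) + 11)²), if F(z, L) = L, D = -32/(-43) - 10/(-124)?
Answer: -340781/207948 ≈ -1.6388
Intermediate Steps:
D = 2199/2666 (D = -32*(-1/43) - 10*(-1/124) = 32/43 + 5/62 = 2199/2666 ≈ 0.82483)
S = 8465/2666 (S = 4 - 1*2199/2666 = 4 - 2199/2666 = 8465/2666 ≈ 3.1752)
(S - 131)/(-43 + (F(-5, 0) + 11)²) = (8465/2666 - 131)/(-43 + (0 + 11)²) = -340781/(2666*(-43 + 11²)) = -340781/(2666*(-43 + 121)) = -340781/2666/78 = -340781/2666*1/78 = -340781/207948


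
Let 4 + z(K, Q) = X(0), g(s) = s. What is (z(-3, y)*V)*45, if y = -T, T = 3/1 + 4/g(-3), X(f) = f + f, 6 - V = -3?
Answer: -1620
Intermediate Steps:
V = 9 (V = 6 - 1*(-3) = 6 + 3 = 9)
X(f) = 2*f
T = 5/3 (T = 3/1 + 4/(-3) = 3*1 + 4*(-⅓) = 3 - 4/3 = 5/3 ≈ 1.6667)
y = -5/3 (y = -1*5/3 = -5/3 ≈ -1.6667)
z(K, Q) = -4 (z(K, Q) = -4 + 2*0 = -4 + 0 = -4)
(z(-3, y)*V)*45 = -4*9*45 = -36*45 = -1620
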